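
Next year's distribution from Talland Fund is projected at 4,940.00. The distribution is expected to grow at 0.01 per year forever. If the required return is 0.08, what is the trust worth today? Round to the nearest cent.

Growing perpetuity: P = D₁ / (r − g) = 4,940.0000 / (0.08 − 0.01) = 70,571.43

70571.43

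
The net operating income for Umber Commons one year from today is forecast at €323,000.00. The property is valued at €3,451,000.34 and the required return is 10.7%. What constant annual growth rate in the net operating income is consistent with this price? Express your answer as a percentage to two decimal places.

1.34%

P = D₁/(r−g) ⇒ g = r − D₁/P = 0.107 − €323,000.00/€3,451,000.34 = 0.013404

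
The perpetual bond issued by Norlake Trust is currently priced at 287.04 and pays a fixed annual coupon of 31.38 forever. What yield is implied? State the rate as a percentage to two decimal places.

P = C/r ⇒ r = C/P = 31.38/287.04 = 0.109323

10.93%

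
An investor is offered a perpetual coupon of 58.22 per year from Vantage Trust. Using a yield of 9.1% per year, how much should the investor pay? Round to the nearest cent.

639.78

Level perpetuity: PV = C / r = 58.22 / 0.091 = 639.78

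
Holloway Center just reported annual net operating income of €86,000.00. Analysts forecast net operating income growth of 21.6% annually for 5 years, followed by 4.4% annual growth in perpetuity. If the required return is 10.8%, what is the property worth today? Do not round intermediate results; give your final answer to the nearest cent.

€2806834.49

D_1 = 104576.00000
D_2 = 127164.41600
D_3 = 154631.92986
D_4 = 188032.42670
D_5 = 228647.43087
Terminal value at year 5: TV = D_5×(1+g_2)/(r−g_2) = 238707.91783/0.064 = 3729811.21612
P_0 = D_1/(1+r)^1 + D_2/(1+r)^2 + D_3/(1+r)^3 + D_4/(1+r)^4 + D_5/(1+r)^5 + TV/(1+r)^5
    = 94382.67148 + 103582.42646 + 113678.90846 + 124759.52409 + 136920.19972 + 2233510.75799 = 2806834.48821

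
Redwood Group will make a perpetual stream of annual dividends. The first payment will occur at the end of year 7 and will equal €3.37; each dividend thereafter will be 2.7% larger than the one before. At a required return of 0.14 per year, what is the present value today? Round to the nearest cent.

Value at end of year 6: C₁ / (r − g) = €3.37 / (0.14 − 0.027) = €29.8230
Discount to today: PV = €29.8230 / (1 + 0.14)^6 = €29.8230 / 2.194973 = €13.59

€13.59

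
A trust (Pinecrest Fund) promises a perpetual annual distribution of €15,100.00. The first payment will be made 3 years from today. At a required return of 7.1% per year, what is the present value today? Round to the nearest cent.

€185412.78

Value at end of year 2: C / r = €15,100.00 / 0.071 = €212,676.0563
Discount to today: PV = €212,676.0563 / (1 + 0.071)^2 = €212,676.0563 / 1.147041 = €185,412.78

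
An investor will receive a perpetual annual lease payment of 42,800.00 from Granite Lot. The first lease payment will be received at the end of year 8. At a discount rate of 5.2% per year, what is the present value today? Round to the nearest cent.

Value at end of year 7: C / r = 42,800.00 / 0.052 = 823,076.9231
Discount to today: PV = 823,076.9231 / (1 + 0.052)^7 = 823,076.9231 / 1.425969 = 577,205.22

577205.22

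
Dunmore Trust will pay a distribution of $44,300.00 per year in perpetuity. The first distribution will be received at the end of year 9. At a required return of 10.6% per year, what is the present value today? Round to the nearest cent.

Value at end of year 8: C / r = $44,300.00 / 0.106 = $417,924.5283
Discount to today: PV = $417,924.5283 / (1 + 0.106)^8 = $417,924.5283 / 2.238933 = $186,662.40

$186662.40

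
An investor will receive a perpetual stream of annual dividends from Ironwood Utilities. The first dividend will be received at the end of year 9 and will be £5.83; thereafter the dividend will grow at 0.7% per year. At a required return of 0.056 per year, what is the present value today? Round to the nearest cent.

Value at end of year 8: C₁ / (r − g) = £5.83 / (0.056 − 0.007) = £118.9796
Discount to today: PV = £118.9796 / (1 + 0.056)^8 = £118.9796 / 1.546363 = £76.94

£76.94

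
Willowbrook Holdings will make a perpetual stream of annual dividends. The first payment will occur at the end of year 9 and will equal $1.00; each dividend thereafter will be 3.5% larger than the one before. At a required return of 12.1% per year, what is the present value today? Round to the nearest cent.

$4.66

Value at end of year 8: C₁ / (r − g) = $1.00 / (0.121 − 0.035) = $11.6279
Discount to today: PV = $11.6279 / (1 + 0.121)^8 = $11.6279 / 2.493704 = $4.66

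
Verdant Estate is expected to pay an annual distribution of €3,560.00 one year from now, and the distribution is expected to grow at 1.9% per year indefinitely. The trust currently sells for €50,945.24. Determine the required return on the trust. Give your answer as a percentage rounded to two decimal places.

8.89%

P = D₁/(r − g) ⇒ r = D₁/P + g = €3,560.0000/€50,945.24 + 0.019 = 0.069879 + 0.019 = 0.088879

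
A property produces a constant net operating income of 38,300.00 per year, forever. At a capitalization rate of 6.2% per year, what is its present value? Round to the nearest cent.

617741.94

Level perpetuity: PV = C / r = 38,300.00 / 0.062 = 617,741.94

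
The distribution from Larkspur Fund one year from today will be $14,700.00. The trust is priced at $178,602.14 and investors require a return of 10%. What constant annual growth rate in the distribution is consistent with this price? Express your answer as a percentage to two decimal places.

1.77%

P = D₁/(r−g) ⇒ g = r − D₁/P = 0.1 − $14,700.00/$178,602.14 = 0.017694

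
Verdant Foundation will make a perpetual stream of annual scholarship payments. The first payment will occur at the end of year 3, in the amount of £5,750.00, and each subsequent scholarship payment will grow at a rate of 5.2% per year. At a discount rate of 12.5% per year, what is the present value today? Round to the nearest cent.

£62235.75

Value at end of year 2: C₁ / (r − g) = £5,750.00 / (0.125 − 0.052) = £78,767.1233
Discount to today: PV = £78,767.1233 / (1 + 0.125)^2 = £78,767.1233 / 1.265625 = £62,235.75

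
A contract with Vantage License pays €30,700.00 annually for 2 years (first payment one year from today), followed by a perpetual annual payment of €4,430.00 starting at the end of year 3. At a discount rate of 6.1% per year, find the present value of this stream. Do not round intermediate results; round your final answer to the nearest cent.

€120718.77

PV of 2-year annuity: €30,700.00 × [1 − (1+0.061)^−2] / 0.061 = 56206.37796
Perpetuity value at year 2: €4,430.00 / 0.061 = 72622.95082
PV of perpetuity: 72622.95082 / (1+0.061)^2 = 64512.38879
Total PV = 56206.37796 + 64512.38879 = 120718.76675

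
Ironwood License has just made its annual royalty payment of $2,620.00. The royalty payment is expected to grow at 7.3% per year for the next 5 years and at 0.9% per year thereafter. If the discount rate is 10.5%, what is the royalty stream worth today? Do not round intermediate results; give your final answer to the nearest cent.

D_1 = 2811.26000
D_2 = 3016.48198
D_3 = 3236.68516
D_4 = 3472.96318
D_5 = 3726.48949
Terminal value at year 5: TV = D_5×(1+g_2)/(r−g_2) = 3760.02790/0.096 = 39166.95728
P_0 = D_1/(1+r)^1 + D_2/(1+r)^2 + D_3/(1+r)^3 + D_4/(1+r)^4 + D_5/(1+r)^5 + TV/(1+r)^5
    = 2544.12670 + 2470.45063 + 2398.90817 + 2329.43752 + 2261.97870 + 23774.33863 = 35779.24035

$35779.24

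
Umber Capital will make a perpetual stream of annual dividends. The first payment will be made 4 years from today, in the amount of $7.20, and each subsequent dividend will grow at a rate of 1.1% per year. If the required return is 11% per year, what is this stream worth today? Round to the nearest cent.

$53.18

Value at end of year 3: C₁ / (r − g) = $7.20 / (0.11 − 0.011) = $72.7273
Discount to today: PV = $72.7273 / (1 + 0.11)^3 = $72.7273 / 1.367631 = $53.18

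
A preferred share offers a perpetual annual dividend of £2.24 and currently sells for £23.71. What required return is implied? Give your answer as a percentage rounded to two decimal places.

P = C/r ⇒ r = C/P = £2.24/£23.71 = 0.094475

9.45%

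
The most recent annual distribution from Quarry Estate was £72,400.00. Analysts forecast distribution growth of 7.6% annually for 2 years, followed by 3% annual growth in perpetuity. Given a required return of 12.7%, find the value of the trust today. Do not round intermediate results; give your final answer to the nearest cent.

£835897.83

D_1 = 77902.40000
D_2 = 83822.98240
Terminal value at year 2: TV = D_2×(1+g_2)/(r−g_2) = 86337.67187/0.097 = 890079.09146
P_0 = D_1/(1+r)^1 + D_2/(1+r)^2 + TV/(1+r)^2
    = 69123.69122 + 65995.64485 + 700778.49688 = 835897.83295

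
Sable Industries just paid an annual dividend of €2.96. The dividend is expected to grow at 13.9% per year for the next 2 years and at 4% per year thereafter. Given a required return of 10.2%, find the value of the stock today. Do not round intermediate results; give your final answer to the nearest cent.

€59.26

D_1 = 3.37144
D_2 = 3.84007
Terminal value at year 2: TV = D_2×(1+g_2)/(r−g_2) = 3.99367/0.062 = 64.41408
P_0 = D_1/(1+r)^1 + D_2/(1+r)^2 + TV/(1+r)^2
    = 3.05938 + 3.16210 + 53.04172 = 59.26321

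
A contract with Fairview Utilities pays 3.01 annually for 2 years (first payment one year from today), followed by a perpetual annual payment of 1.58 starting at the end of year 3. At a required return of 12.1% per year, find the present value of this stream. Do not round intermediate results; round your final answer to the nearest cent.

PV of 2-year annuity: 3.01 × [1 − (1+0.121)^−2] / 0.121 = 5.08038
Perpetuity value at year 2: 1.58 / 0.121 = 13.05785
PV of perpetuity: 13.05785 / (1+0.121)^2 = 10.39108
Total PV = 5.08038 + 10.39108 = 15.47145

15.47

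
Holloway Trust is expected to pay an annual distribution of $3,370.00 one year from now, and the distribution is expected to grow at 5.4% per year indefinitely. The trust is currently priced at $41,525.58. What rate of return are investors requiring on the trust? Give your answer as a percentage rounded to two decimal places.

P = D₁/(r − g) ⇒ r = D₁/P + g = $3,370.0000/$41,525.58 + 0.054 = 0.081155 + 0.054 = 0.135155

13.52%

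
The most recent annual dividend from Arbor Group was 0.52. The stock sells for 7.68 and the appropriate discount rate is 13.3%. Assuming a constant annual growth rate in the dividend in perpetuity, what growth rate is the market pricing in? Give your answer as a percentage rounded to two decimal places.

P = D₀(1+g)/(r−g) ⇒ P(r−g) = D₀(1+g) ⇒ g(P+D₀) = P·r − D₀
g = (P·r − D₀)/(P + D₀) = (7.68×0.133 − 0.52) / (7.68 + 0.52) = 0.061151

6.12%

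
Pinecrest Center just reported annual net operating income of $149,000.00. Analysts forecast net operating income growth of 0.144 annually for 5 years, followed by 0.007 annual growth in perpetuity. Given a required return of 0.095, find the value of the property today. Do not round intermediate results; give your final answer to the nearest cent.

D_1 = 170456.00000
D_2 = 195001.66400
D_3 = 223081.90362
D_4 = 255205.69774
D_5 = 291955.31821
Terminal value at year 5: TV = D_5×(1+g_2)/(r−g_2) = 293999.00544/0.088 = 3340897.78907
P_0 = D_1/(1+r)^1 + D_2/(1+r)^2 + D_3/(1+r)^3 + D_4/(1+r)^4 + D_5/(1+r)^5 + TV/(1+r)^5
    = 155667.57991 + 162633.52641 + 169911.19106 + 177514.52290 + 185458.09515 + 2122230.70250 = 2973415.61792

$2973415.62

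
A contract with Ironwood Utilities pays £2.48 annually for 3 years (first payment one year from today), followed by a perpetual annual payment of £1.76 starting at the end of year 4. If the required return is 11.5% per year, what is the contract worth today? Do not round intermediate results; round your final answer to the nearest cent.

PV of 3-year annuity: £2.48 × [1 − (1+0.115)^−3] / 0.115 = 6.00810
Perpetuity value at year 3: £1.76 / 0.115 = 15.30435
PV of perpetuity: 15.30435 / (1+0.115)^3 = 11.04054
Total PV = 6.00810 + 11.04054 = 17.04863

£17.05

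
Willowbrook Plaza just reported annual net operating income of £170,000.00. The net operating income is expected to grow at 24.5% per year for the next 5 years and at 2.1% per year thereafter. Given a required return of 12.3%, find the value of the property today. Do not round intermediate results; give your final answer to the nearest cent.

D_1 = 211650.00000
D_2 = 263504.25000
D_3 = 328062.79125
D_4 = 408438.17511
D_5 = 508505.52801
Terminal value at year 5: TV = D_5×(1+g_2)/(r−g_2) = 519184.14410/0.102 = 5090040.62839
P_0 = D_1/(1+r)^1 + D_2/(1+r)^2 + D_3/(1+r)^3 + D_4/(1+r)^4 + D_5/(1+r)^5 + TV/(1+r)^5
    = 188468.38825 + 208943.13746 + 231642.21383 + 256807.26289 + 284706.18192 + 2849853.05628 = 4020420.24062

£4020420.24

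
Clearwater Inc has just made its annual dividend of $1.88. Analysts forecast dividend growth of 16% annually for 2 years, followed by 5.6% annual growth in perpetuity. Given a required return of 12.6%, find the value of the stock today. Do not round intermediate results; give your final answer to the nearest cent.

D_1 = 2.18080
D_2 = 2.52973
Terminal value at year 2: TV = D_2×(1+g_2)/(r−g_2) = 2.67139/0.07 = 38.16275
P_0 = D_1/(1+r)^1 + D_2/(1+r)^2 + TV/(1+r)^2
    = 1.93677 + 1.99525 + 30.09975 = 34.03177

$34.03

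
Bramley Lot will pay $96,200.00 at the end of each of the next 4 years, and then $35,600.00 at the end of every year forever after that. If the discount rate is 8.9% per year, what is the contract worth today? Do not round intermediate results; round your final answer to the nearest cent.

$596758.73

PV of 4-year annuity: $96,200.00 × [1 − (1+0.089)^−4] / 0.089 = 312346.36444
Perpetuity value at year 4: $35,600.00 / 0.089 = 400000.00000
PV of perpetuity: 400000.00000 / (1+0.089)^4 = 284412.36410
Total PV = 312346.36444 + 284412.36410 = 596758.72853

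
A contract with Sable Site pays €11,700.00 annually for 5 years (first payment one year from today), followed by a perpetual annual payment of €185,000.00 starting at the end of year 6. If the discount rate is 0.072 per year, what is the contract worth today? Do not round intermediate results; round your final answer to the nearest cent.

PV of 5-year annuity: €11,700.00 × [1 − (1+0.072)^−5] / 0.072 = 47716.50652
Perpetuity value at year 5: €185,000.00 / 0.072 = 2569444.44444
PV of perpetuity: 2569444.44444 / (1+0.072)^5 = 1814952.67468
Total PV = 47716.50652 + 1814952.67468 = 1862669.18120

€1862669.18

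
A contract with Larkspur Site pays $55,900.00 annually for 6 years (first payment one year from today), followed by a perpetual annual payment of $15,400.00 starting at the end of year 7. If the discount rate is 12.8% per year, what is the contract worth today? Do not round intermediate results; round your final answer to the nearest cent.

$283119.02

PV of 6-year annuity: $55,900.00 × [1 − (1+0.128)^−6] / 0.128 = 224713.19508
Perpetuity value at year 6: $15,400.00 / 0.128 = 120312.50000
PV of perpetuity: 120312.50000 / (1+0.128)^6 = 58405.82372
Total PV = 224713.19508 + 58405.82372 = 283119.01880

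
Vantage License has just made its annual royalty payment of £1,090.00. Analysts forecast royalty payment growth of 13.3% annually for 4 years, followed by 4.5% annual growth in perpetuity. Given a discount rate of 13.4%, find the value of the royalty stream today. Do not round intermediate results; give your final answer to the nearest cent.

D_1 = 1234.97000
D_2 = 1399.22101
D_3 = 1585.31740
D_4 = 1796.16462
Terminal value at year 4: TV = D_4×(1+g_2)/(r−g_2) = 1876.99203/0.089 = 21089.79806
P_0 = D_1/(1+r)^1 + D_2/(1+r)^2 + D_3/(1+r)^3 + D_4/(1+r)^4 + TV/(1+r)^4
    = 1089.03880 + 1088.07845 + 1087.11894 + 1086.16029 + 12753.23032 = 17103.62680

£17103.63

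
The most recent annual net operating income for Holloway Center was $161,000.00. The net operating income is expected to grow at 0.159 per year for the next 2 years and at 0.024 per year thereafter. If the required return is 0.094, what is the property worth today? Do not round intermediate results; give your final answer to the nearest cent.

$2994648.35

D_1 = 186599.00000
D_2 = 216268.24100
Terminal value at year 2: TV = D_2×(1+g_2)/(r−g_2) = 221458.67878/0.07 = 3163695.41120
P_0 = D_1/(1+r)^1 + D_2/(1+r)^2 + TV/(1+r)^2
    = 170565.81353 + 180699.97978 + 2643382.56135 = 2994648.35466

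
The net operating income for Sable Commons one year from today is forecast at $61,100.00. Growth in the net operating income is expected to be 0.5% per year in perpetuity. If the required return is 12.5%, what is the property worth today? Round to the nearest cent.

Growing perpetuity: P = D₁ / (r − g) = $61,100.0000 / (0.125 − 0.005) = $509,166.67

$509166.67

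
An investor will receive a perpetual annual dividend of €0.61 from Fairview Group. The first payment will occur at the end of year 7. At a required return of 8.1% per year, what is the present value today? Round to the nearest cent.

€4.72

Value at end of year 6: C / r = €0.61 / 0.081 = €7.5309
Discount to today: PV = €7.5309 / (1 + 0.081)^6 = €7.5309 / 1.595711 = €4.72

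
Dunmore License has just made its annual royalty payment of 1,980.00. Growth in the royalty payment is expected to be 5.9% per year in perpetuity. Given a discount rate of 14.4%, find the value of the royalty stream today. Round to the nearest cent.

D₁ = D₀ × (1 + g) = 1,980.00 × 1.059 = 2,096.8200
Growing perpetuity: P = D₁ / (r − g) = 2,096.8200 / (0.144 − 0.059) = 24,668.47

24668.47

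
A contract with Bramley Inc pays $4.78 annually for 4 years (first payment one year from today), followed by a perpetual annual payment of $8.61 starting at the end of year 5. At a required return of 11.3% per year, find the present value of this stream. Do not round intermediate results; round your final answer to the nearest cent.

$64.39

PV of 4-year annuity: $4.78 × [1 − (1+0.113)^−4] / 0.113 = 14.73520
Perpetuity value at year 4: $8.61 / 0.113 = 76.19469
PV of perpetuity: 76.19469 / (1+0.113)^4 = 49.65284
Total PV = 14.73520 + 49.65284 = 64.38803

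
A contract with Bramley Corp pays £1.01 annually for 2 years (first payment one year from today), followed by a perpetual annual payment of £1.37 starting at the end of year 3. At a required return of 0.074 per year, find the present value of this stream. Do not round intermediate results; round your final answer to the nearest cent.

PV of 2-year annuity: £1.01 × [1 − (1+0.074)^−2] / 0.074 = 1.81602
Perpetuity value at year 2: £1.37 / 0.074 = 18.51351
PV of perpetuity: 18.51351 / (1+0.074)^2 = 16.05019
Total PV = 1.81602 + 16.05019 = 17.86622

£17.87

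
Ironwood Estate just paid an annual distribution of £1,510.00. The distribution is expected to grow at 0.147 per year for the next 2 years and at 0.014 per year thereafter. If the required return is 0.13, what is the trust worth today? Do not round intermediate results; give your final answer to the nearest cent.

£16688.11

D_1 = 1731.97000
D_2 = 1986.56959
Terminal value at year 2: TV = D_2×(1+g_2)/(r−g_2) = 2014.38156/0.116 = 17365.35831
P_0 = D_1/(1+r)^1 + D_2/(1+r)^2 + TV/(1+r)^2
    = 1532.71681 + 1555.77539 + 13599.62277 = 16688.11497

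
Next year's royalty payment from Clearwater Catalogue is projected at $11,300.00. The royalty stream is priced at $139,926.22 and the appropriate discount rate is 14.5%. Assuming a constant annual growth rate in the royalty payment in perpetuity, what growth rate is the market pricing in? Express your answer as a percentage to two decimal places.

6.42%

P = D₁/(r−g) ⇒ g = r − D₁/P = 0.145 − $11,300.00/$139,926.22 = 0.064243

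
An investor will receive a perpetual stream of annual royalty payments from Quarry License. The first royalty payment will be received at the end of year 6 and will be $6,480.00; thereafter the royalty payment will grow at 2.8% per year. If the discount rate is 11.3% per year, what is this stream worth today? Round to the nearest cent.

$44635.49

Value at end of year 5: C₁ / (r − g) = $6,480.00 / (0.113 − 0.028) = $76,235.2941
Discount to today: PV = $76,235.2941 / (1 + 0.113)^5 = $76,235.2941 / 1.707953 = $44,635.49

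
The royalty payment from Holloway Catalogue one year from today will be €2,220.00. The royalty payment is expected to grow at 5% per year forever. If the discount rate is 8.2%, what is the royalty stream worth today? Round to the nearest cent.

€69375.00

Growing perpetuity: P = D₁ / (r − g) = €2,220.0000 / (0.082 − 0.05) = €69,375.00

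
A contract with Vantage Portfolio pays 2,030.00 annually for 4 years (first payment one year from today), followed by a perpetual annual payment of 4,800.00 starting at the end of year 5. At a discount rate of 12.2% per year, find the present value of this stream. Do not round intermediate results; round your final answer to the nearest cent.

PV of 4-year annuity: 2,030.00 × [1 − (1+0.122)^−4] / 0.122 = 6139.93706
Perpetuity value at year 4: 4,800.00 / 0.122 = 39344.26230
PV of perpetuity: 39344.26230 / (1+0.122)^4 = 24826.18452
Total PV = 6139.93706 + 24826.18452 = 30966.12158

30966.12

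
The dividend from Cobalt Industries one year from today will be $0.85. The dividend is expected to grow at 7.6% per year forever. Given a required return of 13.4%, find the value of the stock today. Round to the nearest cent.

$14.66

Growing perpetuity: P = D₁ / (r − g) = $0.8500 / (0.134 − 0.076) = $14.66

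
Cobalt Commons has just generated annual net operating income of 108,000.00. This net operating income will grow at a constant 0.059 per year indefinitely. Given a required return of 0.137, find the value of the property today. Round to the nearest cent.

D₁ = D₀ × (1 + g) = 108,000.00 × 1.059 = 114,372.0000
Growing perpetuity: P = D₁ / (r − g) = 114,372.0000 / (0.137 − 0.059) = 1,466,307.69

1466307.69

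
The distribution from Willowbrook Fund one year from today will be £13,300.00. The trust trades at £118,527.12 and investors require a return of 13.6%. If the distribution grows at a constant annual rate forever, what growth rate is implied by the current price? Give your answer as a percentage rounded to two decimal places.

2.38%

P = D₁/(r−g) ⇒ g = r − D₁/P = 0.136 − £13,300.00/£118,527.12 = 0.023789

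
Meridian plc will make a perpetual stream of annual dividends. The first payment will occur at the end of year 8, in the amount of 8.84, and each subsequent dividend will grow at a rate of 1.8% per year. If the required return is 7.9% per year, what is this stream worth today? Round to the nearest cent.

Value at end of year 7: C₁ / (r − g) = 8.84 / (0.079 − 0.018) = 144.9180
Discount to today: PV = 144.9180 / (1 + 0.079)^7 = 144.9180 / 1.702747 = 85.11

85.11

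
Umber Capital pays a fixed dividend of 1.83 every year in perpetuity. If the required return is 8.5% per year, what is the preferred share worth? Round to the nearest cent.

21.53

Level perpetuity: PV = C / r = 1.83 / 0.085 = 21.53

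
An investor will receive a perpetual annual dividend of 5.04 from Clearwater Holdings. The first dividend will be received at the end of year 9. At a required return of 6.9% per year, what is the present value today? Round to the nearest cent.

Value at end of year 8: C / r = 5.04 / 0.069 = 73.0435
Discount to today: PV = 73.0435 / (1 + 0.069)^8 = 73.0435 / 1.705382 = 42.83

42.83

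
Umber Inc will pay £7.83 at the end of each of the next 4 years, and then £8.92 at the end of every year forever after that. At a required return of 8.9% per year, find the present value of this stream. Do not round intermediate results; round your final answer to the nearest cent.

£96.69

PV of 4-year annuity: £7.83 × [1 − (1+0.089)^−4] / 0.089 = 25.42279
Perpetuity value at year 4: £8.92 / 0.089 = 100.22472
PV of perpetuity: 100.22472 / (1+0.089)^4 = 71.26287
Total PV = 25.42279 + 71.26287 = 96.68566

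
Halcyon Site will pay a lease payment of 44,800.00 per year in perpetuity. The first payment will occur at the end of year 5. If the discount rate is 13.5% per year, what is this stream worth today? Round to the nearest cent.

Value at end of year 4: C / r = 44,800.00 / 0.135 = 331,851.8519
Discount to today: PV = 331,851.8519 / (1 + 0.135)^4 = 331,851.8519 / 1.659524 = 199,968.14

199968.14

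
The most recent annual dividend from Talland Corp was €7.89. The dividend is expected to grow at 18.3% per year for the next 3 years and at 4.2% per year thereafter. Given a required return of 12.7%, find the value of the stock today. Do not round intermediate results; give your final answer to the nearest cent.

€137.97

D_1 = 9.33387
D_2 = 11.04197
D_3 = 13.06265
Terminal value at year 3: TV = D_3×(1+g_2)/(r−g_2) = 13.61128/0.085 = 160.13270
P_0 = D_1/(1+r)^1 + D_2/(1+r)^2 + D_3/(1+r)^3 + TV/(1+r)^3
    = 8.28205 + 8.69358 + 9.12556 + 111.86862 = 137.96981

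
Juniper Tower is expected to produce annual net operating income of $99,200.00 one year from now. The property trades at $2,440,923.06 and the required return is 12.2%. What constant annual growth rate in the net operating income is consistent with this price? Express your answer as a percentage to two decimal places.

8.14%

P = D₁/(r−g) ⇒ g = r − D₁/P = 0.122 − $99,200.00/$2,440,923.06 = 0.081360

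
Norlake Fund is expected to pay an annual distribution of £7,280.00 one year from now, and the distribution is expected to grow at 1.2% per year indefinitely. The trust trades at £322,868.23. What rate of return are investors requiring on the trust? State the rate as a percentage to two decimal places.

P = D₁/(r − g) ⇒ r = D₁/P + g = £7,280.0000/£322,868.23 + 0.012 = 0.022548 + 0.012 = 0.034548

3.45%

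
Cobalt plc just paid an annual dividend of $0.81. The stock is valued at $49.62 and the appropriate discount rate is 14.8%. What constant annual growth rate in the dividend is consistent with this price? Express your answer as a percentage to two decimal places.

P = D₀(1+g)/(r−g) ⇒ P(r−g) = D₀(1+g) ⇒ g(P+D₀) = P·r − D₀
g = (P·r − D₀)/(P + D₀) = ($49.62×0.148 − $0.81) / ($49.62 + $0.81) = 0.129561

12.96%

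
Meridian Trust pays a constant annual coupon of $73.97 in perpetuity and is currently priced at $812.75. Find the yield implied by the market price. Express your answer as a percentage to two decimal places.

P = C/r ⇒ r = C/P = $73.97/$812.75 = 0.091012

9.10%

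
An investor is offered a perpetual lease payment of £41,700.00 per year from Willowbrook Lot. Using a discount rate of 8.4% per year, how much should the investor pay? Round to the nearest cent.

£496428.57

Level perpetuity: PV = C / r = £41,700.00 / 0.084 = £496,428.57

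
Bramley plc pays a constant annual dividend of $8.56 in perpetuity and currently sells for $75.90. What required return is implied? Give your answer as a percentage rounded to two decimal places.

11.28%

P = C/r ⇒ r = C/P = $8.56/$75.90 = 0.112780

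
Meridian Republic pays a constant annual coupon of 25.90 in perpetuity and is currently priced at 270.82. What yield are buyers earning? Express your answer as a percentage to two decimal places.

P = C/r ⇒ r = C/P = 25.90/270.82 = 0.095635

9.56%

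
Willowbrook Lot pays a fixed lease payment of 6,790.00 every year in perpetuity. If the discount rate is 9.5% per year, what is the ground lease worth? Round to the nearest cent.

Level perpetuity: PV = C / r = 6,790.00 / 0.095 = 71,473.68

71473.68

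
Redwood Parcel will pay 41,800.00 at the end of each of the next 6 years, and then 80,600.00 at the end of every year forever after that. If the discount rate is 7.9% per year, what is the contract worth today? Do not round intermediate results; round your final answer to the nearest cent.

PV of 6-year annuity: 41,800.00 × [1 − (1+0.079)^−6] / 0.079 = 193823.98460
Perpetuity value at year 6: 80,600.00 / 0.079 = 1020253.16456
PV of perpetuity: 1020253.16456 / (1+0.079)^6 = 646516.00764
Total PV = 193823.98460 + 646516.00764 = 840339.99225

840339.99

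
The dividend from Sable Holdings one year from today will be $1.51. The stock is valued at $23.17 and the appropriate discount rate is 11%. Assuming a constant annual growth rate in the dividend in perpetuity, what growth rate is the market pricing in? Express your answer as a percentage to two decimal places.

P = D₁/(r−g) ⇒ g = r − D₁/P = 0.11 − $1.51/$23.17 = 0.044830

4.48%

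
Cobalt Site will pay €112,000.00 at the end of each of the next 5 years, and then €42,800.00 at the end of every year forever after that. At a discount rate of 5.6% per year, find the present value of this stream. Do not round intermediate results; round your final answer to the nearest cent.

PV of 5-year annuity: €112,000.00 × [1 − (1+0.056)^−5] / 0.056 = 476963.17307
Perpetuity value at year 5: €42,800.00 / 0.056 = 764285.71429
PV of perpetuity: 764285.71429 / (1+0.056)^5 = 582017.64458
Total PV = 476963.17307 + 582017.64458 = 1058980.81765

€1058980.82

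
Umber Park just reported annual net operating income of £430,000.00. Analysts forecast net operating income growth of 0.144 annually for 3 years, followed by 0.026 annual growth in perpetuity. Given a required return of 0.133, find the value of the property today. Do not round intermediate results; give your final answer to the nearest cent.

£5559650.90

D_1 = 491920.00000
D_2 = 562756.48000
D_3 = 643793.41312
Terminal value at year 3: TV = D_3×(1+g_2)/(r−g_2) = 660532.04186/0.107 = 6173196.65291
P_0 = D_1/(1+r)^1 + D_2/(1+r)^2 + D_3/(1+r)^3 + TV/(1+r)^3
    = 434174.75728 + 438390.04619 + 442646.26023 + 4244439.84106 = 5559650.90476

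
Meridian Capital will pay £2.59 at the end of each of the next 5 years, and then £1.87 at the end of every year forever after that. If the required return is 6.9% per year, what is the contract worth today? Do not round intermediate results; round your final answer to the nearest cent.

PV of 5-year annuity: £2.59 × [1 − (1+0.069)^−5] / 0.069 = 10.64801
Perpetuity value at year 5: £1.87 / 0.069 = 27.10145
PV of perpetuity: 27.10145 / (1+0.069)^5 = 19.41351
Total PV = 10.64801 + 19.41351 = 30.06151

£30.06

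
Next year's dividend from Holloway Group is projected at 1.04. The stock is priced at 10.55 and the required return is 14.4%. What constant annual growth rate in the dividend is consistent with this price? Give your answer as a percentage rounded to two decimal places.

P = D₁/(r−g) ⇒ g = r − D₁/P = 0.144 − 1.04/10.55 = 0.045422

4.54%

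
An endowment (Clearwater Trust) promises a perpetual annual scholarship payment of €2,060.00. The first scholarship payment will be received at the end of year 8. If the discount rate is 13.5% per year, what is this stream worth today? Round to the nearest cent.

Value at end of year 7: C / r = €2,060.00 / 0.135 = €15,259.2593
Discount to today: PV = €15,259.2593 / (1 + 0.135)^7 = €15,259.2593 / 2.426448 = €6,288.72

€6288.72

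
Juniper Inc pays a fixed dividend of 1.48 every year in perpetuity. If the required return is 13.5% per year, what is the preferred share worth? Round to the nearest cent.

Level perpetuity: PV = C / r = 1.48 / 0.135 = 10.96

10.96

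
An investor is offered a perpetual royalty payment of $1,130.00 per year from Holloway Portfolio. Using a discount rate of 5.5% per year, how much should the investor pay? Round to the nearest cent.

Level perpetuity: PV = C / r = $1,130.00 / 0.055 = $20,545.45

$20545.45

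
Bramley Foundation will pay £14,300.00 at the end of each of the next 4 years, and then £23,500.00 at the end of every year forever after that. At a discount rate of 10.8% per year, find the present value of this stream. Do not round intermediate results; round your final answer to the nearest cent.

£188927.78

PV of 4-year annuity: £14,300.00 × [1 − (1+0.108)^−4] / 0.108 = 44555.08628
Perpetuity value at year 4: £23,500.00 / 0.108 = 217592.59259
PV of perpetuity: 217592.59259 / (1+0.108)^4 = 144372.69557
Total PV = 44555.08628 + 144372.69557 = 188927.78184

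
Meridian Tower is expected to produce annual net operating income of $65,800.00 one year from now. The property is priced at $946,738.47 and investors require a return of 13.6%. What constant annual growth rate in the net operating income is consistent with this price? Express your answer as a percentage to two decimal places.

6.65%

P = D₁/(r−g) ⇒ g = r − D₁/P = 0.136 − $65,800.00/$946,738.47 = 0.066498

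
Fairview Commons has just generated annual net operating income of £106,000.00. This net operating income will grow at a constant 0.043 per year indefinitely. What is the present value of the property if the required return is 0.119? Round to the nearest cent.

D₁ = D₀ × (1 + g) = £106,000.00 × 1.043 = £110,558.0000
Growing perpetuity: P = D₁ / (r − g) = £110,558.0000 / (0.119 − 0.043) = £1,454,710.53

£1454710.53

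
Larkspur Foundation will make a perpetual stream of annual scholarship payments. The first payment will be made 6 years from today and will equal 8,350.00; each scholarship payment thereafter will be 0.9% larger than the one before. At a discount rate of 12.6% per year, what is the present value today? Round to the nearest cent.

Value at end of year 5: C₁ / (r − g) = 8,350.00 / (0.126 − 0.009) = 71,367.5214
Discount to today: PV = 71,367.5214 / (1 + 0.126)^5 = 71,367.5214 / 1.810056 = 39,428.36

39428.36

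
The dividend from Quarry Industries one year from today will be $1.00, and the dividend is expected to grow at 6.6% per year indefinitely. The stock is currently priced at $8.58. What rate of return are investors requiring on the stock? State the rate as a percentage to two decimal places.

P = D₁/(r − g) ⇒ r = D₁/P + g = $1.0000/$8.58 + 0.066 = 0.116550 + 0.066 = 0.182550

18.26%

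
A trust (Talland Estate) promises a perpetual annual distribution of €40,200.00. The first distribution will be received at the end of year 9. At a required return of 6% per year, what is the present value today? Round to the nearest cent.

€420366.29

Value at end of year 8: C / r = €40,200.00 / 0.06 = €670,000.0000
Discount to today: PV = €670,000.0000 / (1 + 0.06)^8 = €670,000.0000 / 1.593848 = €420,366.29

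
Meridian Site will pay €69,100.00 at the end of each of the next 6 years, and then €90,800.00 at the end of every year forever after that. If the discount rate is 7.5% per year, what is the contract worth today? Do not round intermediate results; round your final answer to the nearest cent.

PV of 6-year annuity: €69,100.00 × [1 − (1+0.075)^−6] / 0.075 = 324344.78765
Perpetuity value at year 6: €90,800.00 / 0.075 = 1210666.66667
PV of perpetuity: 1210666.66667 / (1+0.075)^6 = 784465.41169
Total PV = 324344.78765 + 784465.41169 = 1108810.19934

€1108810.20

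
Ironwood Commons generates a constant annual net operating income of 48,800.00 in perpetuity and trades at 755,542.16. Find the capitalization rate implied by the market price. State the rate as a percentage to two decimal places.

P = C/r ⇒ r = C/P = 48,800.00/755,542.16 = 0.064589

6.46%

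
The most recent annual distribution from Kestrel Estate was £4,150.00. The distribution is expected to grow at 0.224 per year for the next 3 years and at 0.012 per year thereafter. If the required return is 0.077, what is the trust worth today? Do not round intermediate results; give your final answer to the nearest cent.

D_1 = 5079.60000
D_2 = 6217.43040
D_3 = 7610.13481
Terminal value at year 3: TV = D_3×(1+g_2)/(r−g_2) = 7701.45643/0.065 = 118483.94504
P_0 = D_1/(1+r)^1 + D_2/(1+r)^2 + D_3/(1+r)^3 + TV/(1+r)^3
    = 4716.43454 + 5360.18187 + 6091.79444 + 94844.55345 = 111012.96430

£111012.96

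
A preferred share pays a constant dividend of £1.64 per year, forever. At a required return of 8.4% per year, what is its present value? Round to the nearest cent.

£19.52

Level perpetuity: PV = C / r = £1.64 / 0.084 = £19.52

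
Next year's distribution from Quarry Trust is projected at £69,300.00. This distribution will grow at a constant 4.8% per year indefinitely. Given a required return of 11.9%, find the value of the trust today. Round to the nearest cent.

£976056.34

Growing perpetuity: P = D₁ / (r − g) = £69,300.0000 / (0.119 − 0.048) = £976,056.34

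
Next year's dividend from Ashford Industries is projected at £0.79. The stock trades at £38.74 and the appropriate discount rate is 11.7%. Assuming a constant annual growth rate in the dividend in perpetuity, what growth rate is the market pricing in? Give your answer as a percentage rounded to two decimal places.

9.66%

P = D₁/(r−g) ⇒ g = r − D₁/P = 0.117 − £0.79/£38.74 = 0.096608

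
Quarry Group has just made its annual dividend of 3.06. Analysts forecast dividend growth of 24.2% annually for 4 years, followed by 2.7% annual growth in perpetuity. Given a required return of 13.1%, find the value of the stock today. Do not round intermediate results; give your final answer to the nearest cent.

59.50

D_1 = 3.80052
D_2 = 4.72025
D_3 = 5.86255
D_4 = 7.28128
Terminal value at year 4: TV = D_4×(1+g_2)/(r−g_2) = 7.47788/0.104 = 71.90265
P_0 = D_1/(1+r)^1 + D_2/(1+r)^2 + D_3/(1+r)^3 + D_4/(1+r)^4 + TV/(1+r)^4
    = 3.36032 + 3.69011 + 4.05227 + 4.44997 + 43.94348 = 59.49616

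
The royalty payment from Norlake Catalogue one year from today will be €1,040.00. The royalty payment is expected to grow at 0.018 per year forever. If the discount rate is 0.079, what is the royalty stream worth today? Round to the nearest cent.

€17049.18

Growing perpetuity: P = D₁ / (r − g) = €1,040.0000 / (0.079 − 0.018) = €17,049.18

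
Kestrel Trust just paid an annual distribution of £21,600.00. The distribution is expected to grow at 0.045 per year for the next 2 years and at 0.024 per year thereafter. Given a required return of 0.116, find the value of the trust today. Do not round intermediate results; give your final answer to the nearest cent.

£249964.59

D_1 = 22572.00000
D_2 = 23587.74000
Terminal value at year 2: TV = D_2×(1+g_2)/(r−g_2) = 24153.84576/0.092 = 262541.80174
P_0 = D_1/(1+r)^1 + D_2/(1+r)^2 + TV/(1+r)^2
    = 20225.80645 + 18939.03920 + 210799.74061 = 249964.58626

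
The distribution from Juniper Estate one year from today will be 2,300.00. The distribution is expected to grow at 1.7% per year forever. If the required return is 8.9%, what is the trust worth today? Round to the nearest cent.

31944.44

Growing perpetuity: P = D₁ / (r − g) = 2,300.0000 / (0.089 − 0.017) = 31,944.44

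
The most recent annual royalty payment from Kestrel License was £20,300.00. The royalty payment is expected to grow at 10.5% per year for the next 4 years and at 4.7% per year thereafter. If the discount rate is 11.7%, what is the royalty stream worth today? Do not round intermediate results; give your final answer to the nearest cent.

D_1 = 22431.50000
D_2 = 24786.80750
D_3 = 27389.42229
D_4 = 30265.31163
Terminal value at year 4: TV = D_4×(1+g_2)/(r−g_2) = 31687.78127/0.07 = 452682.58963
P_0 = D_1/(1+r)^1 + D_2/(1+r)^2 + D_3/(1+r)^3 + D_4/(1+r)^4 + TV/(1+r)^4
    = 20081.91585 + 19866.17458 + 19652.75104 + 19441.62032 + 290791.09257 = 369833.55436

£369833.55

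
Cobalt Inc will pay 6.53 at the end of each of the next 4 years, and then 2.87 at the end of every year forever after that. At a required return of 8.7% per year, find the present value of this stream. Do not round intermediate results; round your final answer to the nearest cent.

44.92

PV of 4-year annuity: 6.53 × [1 − (1+0.087)^−4] / 0.087 = 21.29543
Perpetuity value at year 4: 2.87 / 0.087 = 32.98851
PV of perpetuity: 32.98851 / (1+0.087)^4 = 23.62895
Total PV = 21.29543 + 23.62895 = 44.92438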